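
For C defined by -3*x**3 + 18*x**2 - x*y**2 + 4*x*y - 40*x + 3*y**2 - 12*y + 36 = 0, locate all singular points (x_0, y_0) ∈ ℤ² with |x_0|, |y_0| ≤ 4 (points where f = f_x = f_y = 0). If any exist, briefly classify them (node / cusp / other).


Singular points: {(2, 2)}; classification: cusp.

Compute partial derivatives:
  f_x = -9*x**2 + 36*x - y**2 + 4*y - 40.
  f_y = -2*x*y + 4*x + 6*y - 12.
Scan x_0 ∈ {−4, ..., 4}. For each x_0, f_y(x_0, y) is a polynomial in y; find its integer roots y ∈ {−4, ..., 4}, then test f_x and f at those candidates.
  x = -4: f_y(-4, y) = 14*y - 28; vanishes at y ∈ {2}. (-4, 2): f_x = -324 ≠ 0.
  x = -3: f_y(-3, y) = 12*y - 24; vanishes at y ∈ {2}. (-3, 2): f_x = -225 ≠ 0.
  x = -2: f_y(-2, y) = 10*y - 20; vanishes at y ∈ {2}. (-2, 2): f_x = -144 ≠ 0.
  x = -1: f_y(-1, y) = 8*y - 16; vanishes at y ∈ {2}. (-1, 2): f_x = -81 ≠ 0.
  x = 0: f_y(0, y) = 6*y - 12; vanishes at y ∈ {2}. (0, 2): f_x = -36 ≠ 0.
  x = 1: f_y(1, y) = 4*y - 8; vanishes at y ∈ {2}. (1, 2): f_x = -9 ≠ 0.
  x = 2: f_y(2, y) = 2*y - 4; vanishes at y ∈ {2}. (2, 2): f_x = 0, f = 0 — SINGULAR.
  x = 3: f_y(3, y) = 0; vanishes at y ∈ {-4, -3, -2, -1, 0, 1, 2, 3, 4}. (3, -4): f_x = -45 ≠ 0; (3, -3): f_x = -34 ≠ 0; (3, -2): f_x = -25 ≠ 0; (3, -1): f_x = -18 ≠ 0; (3, 0): f_x = -13 ≠ 0; (3, 1): f_x = -10 ≠ 0; (3, 2): f_x = -9 ≠ 0; (3, 3): f_x = -10 ≠ 0; (3, 4): f_x = -13 ≠ 0.
  x = 4: f_y(4, y) = 4 - 2*y; vanishes at y ∈ {2}. (4, 2): f_x = -36 ≠ 0.
Only singular point on the grid: (2, 2).
Classify: substitute x = 2 + u, y = 2 + v and expand: f = -3*u**3 - u*v**2 + v**2.
No constant or linear terms (consistent with a singular point). Quadratic part: v**2. Cubic part: -3*u**3 - u*v**2.
The quadratic part v**2 is a perfect square, so there is a single (double) tangent line v = 0, i.e. y = 2. Restricting the cubic part to that line (v = 0) leaves -3*u**3 ≠ 0, so f is not divisible by v and the branch is v² ≈ 3*u**3 to lowest order — this is a cusp.
Classification: cusp.


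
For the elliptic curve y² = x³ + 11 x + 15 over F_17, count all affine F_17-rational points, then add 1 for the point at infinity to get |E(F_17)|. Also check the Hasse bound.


Affine points = {(0, 7), (0, 10), (4, 2), (4, 15), (5, 5), (5, 12), (6, 5), (6, 12), (13, 3), (13, 14), (15, 6), (15, 11)}; affine count = 12; |E(F_17)| = 13.

Discriminant check: Δ ∝ 4a³ + 27b² = 4·11³ + 27·15² = 4·1331 + 27·225 ≡ 9 (mod 17). Nonzero ⇒ E is nonsingular.
For each x ∈ F_17, compute rhs = x³ + 11·x + 15 mod 17, then count y ∈ F_17 with y² ≡ rhs.
  x = 0: rhs = 15, matching y values: 7, 10 (2 points).
  x = 1: rhs = 10, matching y values: none (0 points).
  x = 2: rhs = 11, matching y values: none (0 points).
  x = 3: rhs = 7, matching y values: none (0 points).
  x = 4: rhs = 4, matching y values: 2, 15 (2 points).
  x = 5: rhs = 8, matching y values: 5, 12 (2 points).
  x = 6: rhs = 8, matching y values: 5, 12 (2 points).
  x = 7: rhs = 10, matching y values: none (0 points).
  x = 8: rhs = 3, matching y values: none (0 points).
  x = 9: rhs = 10, matching y values: none (0 points).
  x = 10: rhs = 3, matching y values: none (0 points).
  x = 11: rhs = 5, matching y values: none (0 points).
  x = 12: rhs = 5, matching y values: none (0 points).
  x = 13: rhs = 9, matching y values: 3, 14 (2 points).
  x = 14: rhs = 6, matching y values: none (0 points).
  x = 15: rhs = 2, matching y values: 6, 11 (2 points).
  x = 16: rhs = 3, matching y values: none (0 points).
Total affine count: 12.
Full point count |E(F_17)| = 12 + 1 = 13.
Hasse bound: |13 − (17+1)| = |-5| = 5 ≤ 2√17 ≈ 8.2462 ✓.


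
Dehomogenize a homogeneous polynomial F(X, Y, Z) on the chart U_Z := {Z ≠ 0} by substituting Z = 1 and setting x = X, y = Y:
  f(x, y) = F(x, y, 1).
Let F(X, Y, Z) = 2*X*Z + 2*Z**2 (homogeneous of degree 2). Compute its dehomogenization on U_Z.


f(x, y) = 2*x + 2

On U_Z we set Z = 1. Each monomial c·X^i·Y^j·Z^k in F becomes c·x^i·y^j·1^k = c·x^i·y^j.
Substituting Z = 1: F(X, Y, 1) = 2*x + 2.
Note: deg(f) ≤ deg(F) = 2; strict inequality happens when F is divisible by Z (lost terms).


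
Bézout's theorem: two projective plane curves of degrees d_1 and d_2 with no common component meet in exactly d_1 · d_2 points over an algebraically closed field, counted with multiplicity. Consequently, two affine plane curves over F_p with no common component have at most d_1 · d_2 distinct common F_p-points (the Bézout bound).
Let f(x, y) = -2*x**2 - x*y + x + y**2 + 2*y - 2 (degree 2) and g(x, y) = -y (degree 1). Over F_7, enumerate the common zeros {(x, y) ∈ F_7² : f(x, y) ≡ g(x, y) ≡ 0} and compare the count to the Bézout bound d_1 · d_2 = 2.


Common zeros: ∅; count = 0; Bézout bound = 2.

deg(f) = 2, deg(g) = 1, so Bézout bound = 2.
Scan x ∈ F_7. For each x, list the y ∈ F_7 with f(x, y) ≡ 0 and those with g(x, y) ≡ 0 (mod 7); the common zeros in that column are the intersection.
  x = 0: f ≡ 0 at y ∈ ∅; g ≡ 0 at y ∈ {0}; common: ∅.
  x = 1: f ≡ 0 at y ∈ ∅; g ≡ 0 at y ∈ {0}; common: ∅.
  x = 2: f ≡ 0 at y ∈ {1, 6}; g ≡ 0 at y ∈ {0}; common: ∅.
  x = 3: f ≡ 0 at y ∈ ∅; g ≡ 0 at y ∈ {0}; common: ∅.
  x = 4: f ≡ 0 at y ∈ ∅; g ≡ 0 at y ∈ {0}; common: ∅.
  x = 5: f ≡ 0 at y ∈ {1, 2}; g ≡ 0 at y ∈ {0}; common: ∅.
  x = 6: f ≡ 0 at y ∈ {5, 6}; g ≡ 0 at y ∈ {0}; common: ∅.
Collecting: common zeros = ∅, so the count is 0.
Comparison with the Bézout bound: 0 ≤ 2 = deg(f)·deg(g), as expected for curves with no common component (the affine F_7-count falls short of the bound because intersections may lie at infinity, over extension fields, or carry multiplicity).


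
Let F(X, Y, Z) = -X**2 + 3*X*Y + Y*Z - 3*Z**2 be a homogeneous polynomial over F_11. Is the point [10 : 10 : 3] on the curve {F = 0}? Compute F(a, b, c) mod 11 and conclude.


F(10,10,3) ≡ 5 (mod 11); P is NOT on the curve.

Evaluate F(10, 10, 3) term-by-term (mod 11).
  -X**2 ↦ -1·100·1·1 = -100
  3*X*Y ↦ 3·10·10·1 = 300
  Y*Z ↦ 1·1·10·3 = 30
  -3*Z**2 ↦ -3·1·1·9 = -27
Sum: F(10, 10, 3) = (-100) + (300) + (30) + (-27) = 203.
Reducing mod 11: 203 ≡ 5 (mod 11).
Since F(a, b, c) ≡ 5 ≠ 0 (mod 11), P does NOT lie on the curve.


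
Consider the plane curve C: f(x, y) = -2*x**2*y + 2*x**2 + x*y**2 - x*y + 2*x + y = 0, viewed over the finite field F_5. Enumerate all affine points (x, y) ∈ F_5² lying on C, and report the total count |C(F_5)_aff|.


Affine F_5-points: {(0, 0), (2, 1), (4, 0)}; count = 3.

For each of the 25 pairs (x, y) ∈ F_5², evaluate f(x, y) mod 5. Record the zeros.
  x = 0: [0↦0, 1↦1, 2↦2, 3↦3, 4↦4]  zeros at y ∈ {0}
  x = 1: [0↦4, 1↦3, 2↦4, 3↦2, 4↦2]  zeros at y ∈ ∅
  x = 2: [0↦2, 1↦0, 2↦2, 3↦3, 4↦3]  zeros at y ∈ {1}
  x = 3: [0↦4, 1↦2, 2↦1, 3↦1, 4↦2]  zeros at y ∈ ∅
  x = 4: [0↦0, 1↦4, 2↦1, 3↦1, 4↦4]  zeros at y ∈ {0}
Collecting zeros: affine points = {(0, 0), (2, 1), (4, 0)}.
Total count |C(F_5)_aff| = 3.


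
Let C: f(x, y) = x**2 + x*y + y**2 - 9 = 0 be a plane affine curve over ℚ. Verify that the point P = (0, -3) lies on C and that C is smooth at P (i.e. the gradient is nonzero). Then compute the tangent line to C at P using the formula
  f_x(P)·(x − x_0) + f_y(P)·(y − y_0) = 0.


Tangent line at P: -3*x - 6*y - 18 = 0.

Step 1: f(0, -3) = 0, so P lies on C.
Step 2: partial derivatives
  f_x(x, y) = 2*x + y, f_y(x, y) = x + 2*y.
  f_x(P) = -3, f_y(P) = -6 (gradient nonzero, so P is smooth).
Step 3: tangent line at P: -3·(x − 0) + -6·(y − -3) = 0.
Expanding: -3*x - 6*y - 18 = 0.


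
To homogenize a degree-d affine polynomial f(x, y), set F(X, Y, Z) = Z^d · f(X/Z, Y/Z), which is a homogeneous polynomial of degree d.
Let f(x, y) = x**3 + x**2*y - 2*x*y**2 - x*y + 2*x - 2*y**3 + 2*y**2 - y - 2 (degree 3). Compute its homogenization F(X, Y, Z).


F(X, Y, Z) = X**3 + X**2*Y - 2*X*Y**2 - X*Y*Z + 2*X*Z**2 - 2*Y**3 + 2*Y**2*Z - Y*Z**2 - 2*Z**3

deg(f) = 3.
Substitute x = X/Z, y = Y/Z into f, then multiply by Z^3.
  monomial 1·x^3·y^0 ↦ 1·X^3·Y^0·Z^0.
  monomial 1·x^2·y^1 ↦ 1·X^2·Y^1·Z^0.
  monomial -2·x^1·y^2 ↦ -2·X^1·Y^2·Z^0.
  monomial -1·x^1·y^1 ↦ -1·X^1·Y^1·Z^1.
  monomial 2·x^1·y^0 ↦ 2·X^1·Y^0·Z^2.
  monomial -2·x^0·y^3 ↦ -2·X^0·Y^3·Z^0.
  monomial 2·x^0·y^2 ↦ 2·X^0·Y^2·Z^1.
  monomial -1·x^0·y^1 ↦ -1·X^0·Y^1·Z^2.
  monomial -2·x^0·y^0 ↦ -2·X^0·Y^0·Z^3.
Collecting: F(X, Y, Z) = X**3 + X**2*Y - 2*X*Y**2 - X*Y*Z + 2*X*Z**2 - 2*Y**3 + 2*Y**2*Z - Y*Z**2 - 2*Z**3.


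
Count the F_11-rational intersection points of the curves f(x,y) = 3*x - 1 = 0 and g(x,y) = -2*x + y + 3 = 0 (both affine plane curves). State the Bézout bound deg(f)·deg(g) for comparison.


Common zeros: {(4, 5)}; count = 1; Bézout bound = 1.

deg(f) = 1, deg(g) = 1, so Bézout bound = 1.
Scan x ∈ F_11. For each x, list the y ∈ F_11 with f(x, y) ≡ 0 and those with g(x, y) ≡ 0 (mod 11); the common zeros in that column are the intersection.
  x = 0: f ≡ 0 at y ∈ ∅; g ≡ 0 at y ∈ {8}; common: ∅.
  x = 1: f ≡ 0 at y ∈ ∅; g ≡ 0 at y ∈ {10}; common: ∅.
  x = 2: f ≡ 0 at y ∈ ∅; g ≡ 0 at y ∈ {1}; common: ∅.
  x = 3: f ≡ 0 at y ∈ ∅; g ≡ 0 at y ∈ {3}; common: ∅.
  x = 4: f ≡ 0 at y ∈ {0, 1, 2, 3, 4, 5, 6, 7, 8, 9, 10}; g ≡ 0 at y ∈ {5}; common: {5}.
  x = 5: f ≡ 0 at y ∈ ∅; g ≡ 0 at y ∈ {7}; common: ∅.
  x = 6: f ≡ 0 at y ∈ ∅; g ≡ 0 at y ∈ {9}; common: ∅.
  x = 7: f ≡ 0 at y ∈ ∅; g ≡ 0 at y ∈ {0}; common: ∅.
  x = 8: f ≡ 0 at y ∈ ∅; g ≡ 0 at y ∈ {2}; common: ∅.
  x = 9: f ≡ 0 at y ∈ ∅; g ≡ 0 at y ∈ {4}; common: ∅.
  x = 10: f ≡ 0 at y ∈ ∅; g ≡ 0 at y ∈ {6}; common: ∅.
Collecting: common zeros = {(4, 5)}, so the count is 1.
Comparison with the Bézout bound: 1 ≤ 1 = deg(f)·deg(g), as expected for curves with no common component (the bound is attained).


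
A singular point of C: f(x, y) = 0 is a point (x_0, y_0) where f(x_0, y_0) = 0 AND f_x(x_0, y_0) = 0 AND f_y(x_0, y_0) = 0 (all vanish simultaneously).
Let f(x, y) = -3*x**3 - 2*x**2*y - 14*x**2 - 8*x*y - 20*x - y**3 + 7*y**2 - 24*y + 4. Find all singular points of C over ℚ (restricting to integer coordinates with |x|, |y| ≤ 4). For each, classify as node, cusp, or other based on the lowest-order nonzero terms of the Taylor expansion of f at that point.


Singular points: {(-2, 2)}; classification: cusp.

Compute partial derivatives:
  f_x = -9*x**2 - 4*x*y - 28*x - 8*y - 20.
  f_y = -2*x**2 - 8*x - 3*y**2 + 14*y - 24.
Scan x_0 ∈ {−4, ..., 4}. For each x_0, f_y(x_0, y) is a polynomial in y; find its integer roots y ∈ {−4, ..., 4}, then test f_x and f at those candidates.
  x = -4: f_y(-4, y) = -3*y**2 + 14*y - 24; no integer root y with |y| ≤ 4.
  x = -3: f_y(-3, y) = -3*y**2 + 14*y - 18; no integer root y with |y| ≤ 4.
  x = -2: f_y(-2, y) = -3*y**2 + 14*y - 16; vanishes at y ∈ {2}. (-2, 2): f_x = 0, f = 0 — SINGULAR.
  x = -1: f_y(-1, y) = -3*y**2 + 14*y - 18; no integer root y with |y| ≤ 4.
  x = 0: f_y(0, y) = -3*y**2 + 14*y - 24; no integer root y with |y| ≤ 4.
  x = 1: f_y(1, y) = -3*y**2 + 14*y - 34; no integer root y with |y| ≤ 4.
  x = 2: f_y(2, y) = -3*y**2 + 14*y - 48; no integer root y with |y| ≤ 4.
  x = 3: f_y(3, y) = -3*y**2 + 14*y - 66; no integer root y with |y| ≤ 4.
  x = 4: f_y(4, y) = -3*y**2 + 14*y - 88; no integer root y with |y| ≤ 4.
Only singular point on the grid: (-2, 2).
Classify: substitute x = -2 + u, y = 2 + v and expand: f = -3*u**3 - 2*u**2*v - v**3 + v**2.
No constant or linear terms (consistent with a singular point). Quadratic part: v**2. Cubic part: -3*u**3 - 2*u**2*v - v**3.
The quadratic part v**2 is a perfect square, so there is a single (double) tangent line v = 0, i.e. y = 2. Restricting the cubic part to that line (v = 0) leaves -3*u**3 ≠ 0, so f is not divisible by v and the branch is v² ≈ 3*u**3 to lowest order — this is a cusp.
Classification: cusp.


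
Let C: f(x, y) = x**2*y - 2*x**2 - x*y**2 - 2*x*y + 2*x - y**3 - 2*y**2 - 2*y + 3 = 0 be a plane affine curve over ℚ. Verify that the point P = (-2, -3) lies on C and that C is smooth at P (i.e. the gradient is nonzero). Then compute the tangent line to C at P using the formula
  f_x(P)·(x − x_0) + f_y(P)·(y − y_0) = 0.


Tangent line at P: 19*x - 21*y - 25 = 0.

Step 1: f(-2, -3) = 0, so P lies on C.
Step 2: partial derivatives
  f_x(x, y) = 2*x*y - 4*x - y**2 - 2*y + 2, f_y(x, y) = x**2 - 2*x*y - 2*x - 3*y**2 - 4*y - 2.
  f_x(P) = 19, f_y(P) = -21 (gradient nonzero, so P is smooth).
Step 3: tangent line at P: 19·(x − -2) + -21·(y − -3) = 0.
Expanding: 19*x - 21*y - 25 = 0.


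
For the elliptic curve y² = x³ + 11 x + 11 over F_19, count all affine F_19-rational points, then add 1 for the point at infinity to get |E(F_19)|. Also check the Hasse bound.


Affine points = {(0, 7), (0, 12), (1, 2), (1, 17), (4, 9), (4, 10), (5, 1), (5, 18), (10, 0), (11, 0), (12, 3), (12, 16), (15, 6), (15, 13), (17, 0)}; affine count = 15; |E(F_19)| = 16.

Discriminant check: Δ ∝ 4a³ + 27b² = 4·11³ + 27·11² = 4·1331 + 27·121 ≡ 3 (mod 19). Nonzero ⇒ E is nonsingular.
For each x ∈ F_19, compute rhs = x³ + 11·x + 11 mod 19, then count y ∈ F_19 with y² ≡ rhs.
  x = 0: rhs = 11, matching y values: 7, 12 (2 points).
  x = 1: rhs = 4, matching y values: 2, 17 (2 points).
  x = 2: rhs = 3, matching y values: none (0 points).
  x = 3: rhs = 14, matching y values: none (0 points).
  x = 4: rhs = 5, matching y values: 9, 10 (2 points).
  x = 5: rhs = 1, matching y values: 1, 18 (2 points).
  x = 6: rhs = 8, matching y values: none (0 points).
  x = 7: rhs = 13, matching y values: none (0 points).
  x = 8: rhs = 3, matching y values: none (0 points).
  x = 9: rhs = 3, matching y values: none (0 points).
  x = 10: rhs = 0, matching y values: 0 (1 points).
  x = 11: rhs = 0, matching y values: 0 (1 points).
  x = 12: rhs = 9, matching y values: 3, 16 (2 points).
  x = 13: rhs = 14, matching y values: none (0 points).
  x = 14: rhs = 2, matching y values: none (0 points).
  x = 15: rhs = 17, matching y values: 6, 13 (2 points).
  x = 16: rhs = 8, matching y values: none (0 points).
  x = 17: rhs = 0, matching y values: 0 (1 points).
  x = 18: rhs = 18, matching y values: none (0 points).
Total affine count: 15.
Full point count |E(F_19)| = 15 + 1 = 16.
Hasse bound: |16 − (19+1)| = |-4| = 4 ≤ 2√19 ≈ 8.7178 ✓.


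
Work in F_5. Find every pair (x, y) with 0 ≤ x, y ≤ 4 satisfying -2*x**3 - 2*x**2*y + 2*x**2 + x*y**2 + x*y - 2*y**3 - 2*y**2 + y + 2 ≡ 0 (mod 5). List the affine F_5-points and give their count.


Affine F_5-points: {(0, 2), (2, 3)}; count = 2.

For each of the 25 pairs (x, y) ∈ F_5², evaluate f(x, y) mod 5. Record the zeros.
  x = 0: [0↦2, 1↦4, 2↦0, 3↦3, 4↦1]  zeros at y ∈ {2}
  x = 1: [0↦2, 1↦4, 2↦2, 3↦4, 4↦3]  zeros at y ∈ ∅
  x = 2: [0↦4, 1↦2, 2↦3, 3↦0, 4↦1]  zeros at y ∈ {3}
  x = 3: [0↦1, 1↦1, 2↦1, 3↦4, 4↦3]  zeros at y ∈ ∅
  x = 4: [0↦1, 1↦4, 2↦4, 3↦4, 4↦2]  zeros at y ∈ ∅
Collecting zeros: affine points = {(0, 2), (2, 3)}.
Total count |C(F_5)_aff| = 2.


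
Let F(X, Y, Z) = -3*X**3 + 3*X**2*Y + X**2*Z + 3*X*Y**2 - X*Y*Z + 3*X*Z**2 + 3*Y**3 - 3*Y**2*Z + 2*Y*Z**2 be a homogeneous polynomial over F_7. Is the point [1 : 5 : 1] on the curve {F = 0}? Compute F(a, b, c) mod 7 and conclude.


F(1,5,1) ≡ 4 (mod 7); P is NOT on the curve.

Evaluate F(1, 5, 1) term-by-term (mod 7).
  -3*X**3 ↦ -3·1·1·1 = -3
  3*X**2*Y ↦ 3·1·5·1 = 15
  X**2*Z ↦ 1·1·1·1 = 1
  3*X*Y**2 ↦ 3·1·25·1 = 75
  -X*Y*Z ↦ -1·1·5·1 = -5
  3*X*Z**2 ↦ 3·1·1·1 = 3
  3*Y**3 ↦ 3·1·125·1 = 375
  -3*Y**2*Z ↦ -3·1·25·1 = -75
  2*Y*Z**2 ↦ 2·1·5·1 = 10
Sum: F(1, 5, 1) = (-3) + (15) + (1) + (75) + (-5) + (3) + (375) + (-75) + (10) = 396.
Reducing mod 7: 396 ≡ 4 (mod 7).
Since F(a, b, c) ≡ 4 ≠ 0 (mod 7), P does NOT lie on the curve.


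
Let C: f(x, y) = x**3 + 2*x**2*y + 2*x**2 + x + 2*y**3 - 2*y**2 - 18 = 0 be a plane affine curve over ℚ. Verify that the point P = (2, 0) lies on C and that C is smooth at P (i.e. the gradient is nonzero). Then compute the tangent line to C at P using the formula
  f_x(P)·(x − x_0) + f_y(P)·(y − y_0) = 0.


Tangent line at P: 21*x + 8*y - 42 = 0.

Step 1: f(2, 0) = 0, so P lies on C.
Step 2: partial derivatives
  f_x(x, y) = 3*x**2 + 4*x*y + 4*x + 1, f_y(x, y) = 2*x**2 + 6*y**2 - 4*y.
  f_x(P) = 21, f_y(P) = 8 (gradient nonzero, so P is smooth).
Step 3: tangent line at P: 21·(x − 2) + 8·(y − 0) = 0.
Expanding: 21*x + 8*y - 42 = 0.


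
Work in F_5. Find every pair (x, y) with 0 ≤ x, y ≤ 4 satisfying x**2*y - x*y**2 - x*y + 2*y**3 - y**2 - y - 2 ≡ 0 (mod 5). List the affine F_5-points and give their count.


Affine F_5-points: {(0, 3), (1, 4), (4, 3), (4, 4)}; count = 4.

For each of the 25 pairs (x, y) ∈ F_5², evaluate f(x, y) mod 5. Record the zeros.
  x = 0: [0↦3, 1↦3, 2↦3, 3↦0, 4↦1]  zeros at y ∈ {3}
  x = 1: [0↦3, 1↦2, 2↦4, 3↦1, 4↦0]  zeros at y ∈ {4}
  x = 2: [0↦3, 1↦3, 2↦4, 3↦3, 4↦2]  zeros at y ∈ ∅
  x = 3: [0↦3, 1↦1, 2↦3, 3↦1, 4↦2]  zeros at y ∈ ∅
  x = 4: [0↦3, 1↦1, 2↦1, 3↦0, 4↦0]  zeros at y ∈ {3, 4}
Collecting zeros: affine points = {(0, 3), (1, 4), (4, 3), (4, 4)}.
Total count |C(F_5)_aff| = 4.


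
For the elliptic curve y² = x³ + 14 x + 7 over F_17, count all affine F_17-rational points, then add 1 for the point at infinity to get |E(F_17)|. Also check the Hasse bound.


Affine points = {(2, 3), (2, 14), (3, 5), (3, 12), (4, 5), (4, 12), (5, 7), (5, 10), (6, 1), (6, 16), (8, 6), (8, 11), (10, 5), (10, 12), (11, 8), (11, 9), (12, 4), (12, 13), (16, 3), (16, 14)}; affine count = 20; |E(F_17)| = 21.

Discriminant check: Δ ∝ 4a³ + 27b² = 4·14³ + 27·7² = 4·2744 + 27·49 ≡ 8 (mod 17). Nonzero ⇒ E is nonsingular.
For each x ∈ F_17, compute rhs = x³ + 14·x + 7 mod 17, then count y ∈ F_17 with y² ≡ rhs.
  x = 0: rhs = 7, matching y values: none (0 points).
  x = 1: rhs = 5, matching y values: none (0 points).
  x = 2: rhs = 9, matching y values: 3, 14 (2 points).
  x = 3: rhs = 8, matching y values: 5, 12 (2 points).
  x = 4: rhs = 8, matching y values: 5, 12 (2 points).
  x = 5: rhs = 15, matching y values: 7, 10 (2 points).
  x = 6: rhs = 1, matching y values: 1, 16 (2 points).
  x = 7: rhs = 6, matching y values: none (0 points).
  x = 8: rhs = 2, matching y values: 6, 11 (2 points).
  x = 9: rhs = 12, matching y values: none (0 points).
  x = 10: rhs = 8, matching y values: 5, 12 (2 points).
  x = 11: rhs = 13, matching y values: 8, 9 (2 points).
  x = 12: rhs = 16, matching y values: 4, 13 (2 points).
  x = 13: rhs = 6, matching y values: none (0 points).
  x = 14: rhs = 6, matching y values: none (0 points).
  x = 15: rhs = 5, matching y values: none (0 points).
  x = 16: rhs = 9, matching y values: 3, 14 (2 points).
Total affine count: 20.
Full point count |E(F_17)| = 20 + 1 = 21.
Hasse bound: |21 − (17+1)| = |3| = 3 ≤ 2√17 ≈ 8.2462 ✓.


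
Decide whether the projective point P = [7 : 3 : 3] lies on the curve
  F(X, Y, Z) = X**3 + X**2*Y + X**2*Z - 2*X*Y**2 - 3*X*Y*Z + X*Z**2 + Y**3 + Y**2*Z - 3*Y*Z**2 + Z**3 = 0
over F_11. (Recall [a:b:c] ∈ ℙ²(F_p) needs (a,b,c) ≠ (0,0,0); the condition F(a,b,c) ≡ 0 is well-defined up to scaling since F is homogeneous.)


F(7,3,3) ≡ 0 (mod 11); P is on the curve.

Evaluate F(7, 3, 3) term-by-term (mod 11).
  X**3 ↦ 1·343·1·1 = 343
  X**2*Y ↦ 1·49·3·1 = 147
  X**2*Z ↦ 1·49·1·3 = 147
  -2*X*Y**2 ↦ -2·7·9·1 = -126
  -3*X*Y*Z ↦ -3·7·3·3 = -189
  X*Z**2 ↦ 1·7·1·9 = 63
  Y**3 ↦ 1·1·27·1 = 27
  Y**2*Z ↦ 1·1·9·3 = 27
  -3*Y*Z**2 ↦ -3·1·3·9 = -81
  Z**3 ↦ 1·1·1·27 = 27
Sum: F(7, 3, 3) = (343) + (147) + (147) + (-126) + (-189) + (63) + (27) + (27) + (-81) + (27) = 385.
Reducing mod 11: 385 ≡ 0 (mod 11).
Since F(a, b, c) ≡ 0 (mod 11), P lies on the curve.


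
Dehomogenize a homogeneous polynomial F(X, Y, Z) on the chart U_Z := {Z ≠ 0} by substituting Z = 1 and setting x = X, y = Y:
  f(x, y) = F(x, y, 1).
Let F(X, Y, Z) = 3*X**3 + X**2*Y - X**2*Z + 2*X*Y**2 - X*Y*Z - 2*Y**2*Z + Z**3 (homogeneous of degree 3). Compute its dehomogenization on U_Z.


f(x, y) = 3*x**3 + x**2*y - x**2 + 2*x*y**2 - x*y - 2*y**2 + 1

On U_Z we set Z = 1. Each monomial c·X^i·Y^j·Z^k in F becomes c·x^i·y^j·1^k = c·x^i·y^j.
Substituting Z = 1: F(X, Y, 1) = 3*x**3 + x**2*y - x**2 + 2*x*y**2 - x*y - 2*y**2 + 1.
Note: deg(f) ≤ deg(F) = 3; strict inequality happens when F is divisible by Z (lost terms).


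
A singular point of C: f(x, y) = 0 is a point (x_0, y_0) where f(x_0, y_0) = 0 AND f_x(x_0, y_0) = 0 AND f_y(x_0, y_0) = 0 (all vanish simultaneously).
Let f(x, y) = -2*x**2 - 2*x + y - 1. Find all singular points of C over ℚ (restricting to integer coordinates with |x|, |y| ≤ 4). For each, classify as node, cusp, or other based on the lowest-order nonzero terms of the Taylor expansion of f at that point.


No singular points in the scanned grid; C is smooth there.

Compute partial derivatives:
  f_x = -4*x - 2.
  f_y = 1.
f_y = 1 is a nonzero constant, so f_y never vanishes: no point (x, y) can satisfy f = f_x = f_y = 0. In particular no (x, y) ∈ {−4, ..., 4}² is singular; the curve is smooth.


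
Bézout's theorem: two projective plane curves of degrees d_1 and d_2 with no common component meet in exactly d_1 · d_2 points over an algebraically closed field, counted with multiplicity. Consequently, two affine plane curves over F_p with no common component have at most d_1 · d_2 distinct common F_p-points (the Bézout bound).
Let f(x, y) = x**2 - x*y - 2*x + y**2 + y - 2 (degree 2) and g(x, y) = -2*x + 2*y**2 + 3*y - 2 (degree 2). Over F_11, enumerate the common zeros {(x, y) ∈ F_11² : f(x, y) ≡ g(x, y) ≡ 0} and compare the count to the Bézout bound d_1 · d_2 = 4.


Common zeros: {(0, 9)}; count = 1; Bézout bound = 4.

deg(f) = 2, deg(g) = 2, so Bézout bound = 4.
Scan x ∈ F_11. For each x, list the y ∈ F_11 with f(x, y) ≡ 0 and those with g(x, y) ≡ 0 (mod 11); the common zeros in that column are the intersection.
  x = 0: f ≡ 0 at y ∈ {1, 9}; g ≡ 0 at y ∈ {6, 9}; common: {9}.
  x = 1: f ≡ 0 at y ∈ {5, 6}; g ≡ 0 at y ∈ ∅; common: ∅.
  x = 2: f ≡ 0 at y ∈ {2, 10}; g ≡ 0 at y ∈ ∅; common: ∅.
  x = 3: f ≡ 0 at y ∈ {1}; g ≡ 0 at y ∈ ∅; common: ∅.
  x = 4: f ≡ 0 at y ∈ ∅; g ≡ 0 at y ∈ {5, 10}; common: ∅.
  x = 5: f ≡ 0 at y ∈ ∅; g ≡ 0 at y ∈ ∅; common: ∅.
  x = 6: f ≡ 0 at y ∈ {0, 5}; g ≡ 0 at y ∈ {2}; common: ∅.
  x = 7: f ≡ 0 at y ∈ {0, 6}; g ≡ 0 at y ∈ {1, 3}; common: ∅.
  x = 8: f ≡ 0 at y ∈ ∅; g ≡ 0 at y ∈ ∅; common: ∅.
  x = 9: f ≡ 0 at y ∈ ∅; g ≡ 0 at y ∈ {7, 8}; common: ∅.
  x = 10: f ≡ 0 at y ∈ {10}; g ≡ 0 at y ∈ {0, 4}; common: ∅.
Collecting: common zeros = {(0, 9)}, so the count is 1.
Comparison with the Bézout bound: 1 ≤ 4 = deg(f)·deg(g), as expected for curves with no common component (the affine F_11-count falls short of the bound because intersections may lie at infinity, over extension fields, or carry multiplicity).


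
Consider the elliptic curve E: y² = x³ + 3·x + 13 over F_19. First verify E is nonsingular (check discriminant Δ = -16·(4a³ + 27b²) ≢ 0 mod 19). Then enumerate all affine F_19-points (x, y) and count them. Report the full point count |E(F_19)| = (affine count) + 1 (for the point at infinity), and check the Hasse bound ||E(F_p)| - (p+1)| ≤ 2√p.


Affine points = {(1, 6), (1, 13), (3, 7), (3, 12), (5, 1), (5, 18), (6, 0), (7, 4), (7, 15), (8, 6), (8, 13), (9, 3), (9, 16), (10, 6), (10, 13), (11, 3), (11, 16), (13, 8), (13, 11), (14, 5), (14, 14), (18, 3), (18, 16)}; affine count = 23; |E(F_19)| = 24.

Discriminant check: Δ ∝ 4a³ + 27b² = 4·3³ + 27·13² = 4·27 + 27·169 ≡ 16 (mod 19). Nonzero ⇒ E is nonsingular.
For each x ∈ F_19, compute rhs = x³ + 3·x + 13 mod 19, then count y ∈ F_19 with y² ≡ rhs.
  x = 0: rhs = 13, matching y values: none (0 points).
  x = 1: rhs = 17, matching y values: 6, 13 (2 points).
  x = 2: rhs = 8, matching y values: none (0 points).
  x = 3: rhs = 11, matching y values: 7, 12 (2 points).
  x = 4: rhs = 13, matching y values: none (0 points).
  x = 5: rhs = 1, matching y values: 1, 18 (2 points).
  x = 6: rhs = 0, matching y values: 0 (1 points).
  x = 7: rhs = 16, matching y values: 4, 15 (2 points).
  x = 8: rhs = 17, matching y values: 6, 13 (2 points).
  x = 9: rhs = 9, matching y values: 3, 16 (2 points).
  x = 10: rhs = 17, matching y values: 6, 13 (2 points).
  x = 11: rhs = 9, matching y values: 3, 16 (2 points).
  x = 12: rhs = 10, matching y values: none (0 points).
  x = 13: rhs = 7, matching y values: 8, 11 (2 points).
  x = 14: rhs = 6, matching y values: 5, 14 (2 points).
  x = 15: rhs = 13, matching y values: none (0 points).
  x = 16: rhs = 15, matching y values: none (0 points).
  x = 17: rhs = 18, matching y values: none (0 points).
  x = 18: rhs = 9, matching y values: 3, 16 (2 points).
Total affine count: 23.
Full point count |E(F_19)| = 23 + 1 = 24.
Hasse bound: |24 − (19+1)| = |4| = 4 ≤ 2√19 ≈ 8.7178 ✓.


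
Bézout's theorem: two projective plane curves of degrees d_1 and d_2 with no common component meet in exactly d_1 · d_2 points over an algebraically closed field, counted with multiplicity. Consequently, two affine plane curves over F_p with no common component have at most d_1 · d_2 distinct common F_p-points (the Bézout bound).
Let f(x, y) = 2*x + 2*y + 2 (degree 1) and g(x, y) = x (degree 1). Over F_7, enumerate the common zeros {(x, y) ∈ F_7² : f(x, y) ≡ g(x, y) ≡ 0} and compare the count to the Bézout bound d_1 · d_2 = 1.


Common zeros: {(0, 6)}; count = 1; Bézout bound = 1.

deg(f) = 1, deg(g) = 1, so Bézout bound = 1.
Scan x ∈ F_7. For each x, list the y ∈ F_7 with f(x, y) ≡ 0 and those with g(x, y) ≡ 0 (mod 7); the common zeros in that column are the intersection.
  x = 0: f ≡ 0 at y ∈ {6}; g ≡ 0 at y ∈ {0, 1, 2, 3, 4, 5, 6}; common: {6}.
  x = 1: f ≡ 0 at y ∈ {5}; g ≡ 0 at y ∈ ∅; common: ∅.
  x = 2: f ≡ 0 at y ∈ {4}; g ≡ 0 at y ∈ ∅; common: ∅.
  x = 3: f ≡ 0 at y ∈ {3}; g ≡ 0 at y ∈ ∅; common: ∅.
  x = 4: f ≡ 0 at y ∈ {2}; g ≡ 0 at y ∈ ∅; common: ∅.
  x = 5: f ≡ 0 at y ∈ {1}; g ≡ 0 at y ∈ ∅; common: ∅.
  x = 6: f ≡ 0 at y ∈ {0}; g ≡ 0 at y ∈ ∅; common: ∅.
Collecting: common zeros = {(0, 6)}, so the count is 1.
Comparison with the Bézout bound: 1 ≤ 1 = deg(f)·deg(g), as expected for curves with no common component (the bound is attained).


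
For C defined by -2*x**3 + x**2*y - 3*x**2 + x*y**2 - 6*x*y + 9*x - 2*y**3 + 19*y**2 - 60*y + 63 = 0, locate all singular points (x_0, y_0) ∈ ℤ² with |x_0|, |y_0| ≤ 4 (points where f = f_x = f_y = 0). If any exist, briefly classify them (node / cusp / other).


Singular points: {(0, 3)}; classification: cusp.

Compute partial derivatives:
  f_x = -6*x**2 + 2*x*y - 6*x + y**2 - 6*y + 9.
  f_y = x**2 + 2*x*y - 6*x - 6*y**2 + 38*y - 60.
Scan x_0 ∈ {−4, ..., 4}. For each x_0, f_y(x_0, y) is a polynomial in y; find its integer roots y ∈ {−4, ..., 4}, then test f_x and f at those candidates.
  x = -4: f_y(-4, y) = -6*y**2 + 30*y - 20; no integer root y with |y| ≤ 4.
  x = -3: f_y(-3, y) = -6*y**2 + 32*y - 33; no integer root y with |y| ≤ 4.
  x = -2: f_y(-2, y) = -6*y**2 + 34*y - 44; vanishes at y ∈ {2}. (-2, 2): f_x = -19 ≠ 0.
  x = -1: f_y(-1, y) = -6*y**2 + 36*y - 53; no integer root y with |y| ≤ 4.
  x = 0: f_y(0, y) = -6*y**2 + 38*y - 60; vanishes at y ∈ {3}. (0, 3): f_x = 0, f = 0 — SINGULAR.
  x = 1: f_y(1, y) = -6*y**2 + 40*y - 65; no integer root y with |y| ≤ 4.
  x = 2: f_y(2, y) = -6*y**2 + 42*y - 68; no integer root y with |y| ≤ 4.
  x = 3: f_y(3, y) = -6*y**2 + 44*y - 69; no integer root y with |y| ≤ 4.
  x = 4: f_y(4, y) = -6*y**2 + 46*y - 68; vanishes at y ∈ {2}. (4, 2): f_x = -103 ≠ 0.
Only singular point on the grid: (0, 3).
Classify: substitute x = 0 + u, y = 3 + v and expand: f = -2*u**3 + u**2*v + u*v**2 - 2*v**3 + v**2.
No constant or linear terms (consistent with a singular point). Quadratic part: v**2. Cubic part: -2*u**3 + u**2*v + u*v**2 - 2*v**3.
The quadratic part v**2 is a perfect square, so there is a single (double) tangent line v = 0, i.e. y = 3. Restricting the cubic part to that line (v = 0) leaves -2*u**3 ≠ 0, so f is not divisible by v and the branch is v² ≈ 2*u**3 to lowest order — this is a cusp.
Classification: cusp.


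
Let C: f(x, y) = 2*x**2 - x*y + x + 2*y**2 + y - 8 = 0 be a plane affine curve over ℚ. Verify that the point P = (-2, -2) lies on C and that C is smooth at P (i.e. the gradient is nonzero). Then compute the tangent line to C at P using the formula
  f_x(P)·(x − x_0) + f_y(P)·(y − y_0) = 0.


Tangent line at P: -5*x - 5*y - 20 = 0.

Step 1: f(-2, -2) = 0, so P lies on C.
Step 2: partial derivatives
  f_x(x, y) = 4*x - y + 1, f_y(x, y) = -x + 4*y + 1.
  f_x(P) = -5, f_y(P) = -5 (gradient nonzero, so P is smooth).
Step 3: tangent line at P: -5·(x − -2) + -5·(y − -2) = 0.
Expanding: -5*x - 5*y - 20 = 0.


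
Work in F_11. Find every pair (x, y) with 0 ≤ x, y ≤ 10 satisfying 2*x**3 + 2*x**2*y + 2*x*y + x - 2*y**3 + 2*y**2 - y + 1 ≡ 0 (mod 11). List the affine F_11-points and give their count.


Affine F_11-points: {(0, 1), (0, 4), (0, 7), (1, 9), (2, 2), (2, 4), (2, 6), (4, 8), (5, 4), (6, 9), (9, 3)}; count = 11.

For each of the 121 pairs (x, y) ∈ F_11², evaluate f(x, y) mod 11. Record the zeros.
  x = 0: [0↦1, 1↦0, 2↦2, 3↦6, 4↦0, 5↦5, 6↦9, 7↦0, 8↦10, 9↦5, 10↦6]  zeros at y ∈ {1, 4, 7}
  x = 1: [0↦4, 1↦7, 2↦2, 3↦10, 4↦8, 5↦6, 6↦3, 7↦9, 8↦1, 9↦0, 10↦5]  zeros at y ∈ {9}
  x = 2: [0↦8, 1↦8, 2↦0, 3↦5, 4↦0, 5↦6, 6↦0, 7↦3, 8↦3, 9↦10, 10↦1]  zeros at y ∈ {2, 4, 6}
  x = 3: [0↦3, 1↦4, 2↦8, 3↦3, 4↦10, 5↦6, 6↦1, 7↦5, 8↦6, 9↦3, 10↦6]  zeros at y ∈ ∅
  x = 4: [0↦1, 1↦7, 2↦5, 3↦5, 4↦6, 5↦7, 6↦7, 7↦5, 8↦0, 9↦2, 10↦10]  zeros at y ∈ {8}
  x = 5: [0↦3, 1↦7, 2↦3, 3↦1, 4↦0, 5↦10, 6↦8, 7↦4, 8↦8, 9↦8, 10↦3]  zeros at y ∈ {4}
  x = 6: [0↦10, 1↦5, 2↦3, 3↦3, 4↦4, 5↦5, 6↦5, 7↦3, 8↦9, 9↦0, 10↦8]  zeros at y ∈ {9}
  x = 7: [0↦1, 1↦2, 2↦6, 3↦1, 4↦8, 5↦4, 6↦10, 7↦3, 8↦4, 9↦1, 10↦4]  zeros at y ∈ ∅
  x = 8: [0↦10, 1↦10, 2↦2, 3↦7, 4↦2, 5↦8, 6↦2, 7↦5, 8↦5, 9↦1, 10↦3]  zeros at y ∈ ∅
  x = 9: [0↦5, 1↦8, 2↦3, 3↦0, 4↦9, 5↦7, 6↦4, 7↦10, 8↦2, 9↦1, 10↦6]  zeros at y ∈ {3}
  x = 10: [0↦9, 1↦8, 2↦10, 3↦3, 4↦8, 5↦2, 6↦6, 7↦8, 8↦7, 9↦2, 10↦3]  zeros at y ∈ ∅
Collecting zeros: affine points = {(0, 1), (0, 4), (0, 7), (1, 9), (2, 2), (2, 4), (2, 6), (4, 8), (5, 4), (6, 9), (9, 3)}.
Total count |C(F_11)_aff| = 11.


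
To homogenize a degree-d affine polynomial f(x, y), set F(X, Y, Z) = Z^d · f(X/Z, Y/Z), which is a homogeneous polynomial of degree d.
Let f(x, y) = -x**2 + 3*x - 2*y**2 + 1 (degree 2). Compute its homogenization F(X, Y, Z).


F(X, Y, Z) = -X**2 + 3*X*Z - 2*Y**2 + Z**2

deg(f) = 2.
Substitute x = X/Z, y = Y/Z into f, then multiply by Z^2.
  monomial -1·x^2·y^0 ↦ -1·X^2·Y^0·Z^0.
  monomial 3·x^1·y^0 ↦ 3·X^1·Y^0·Z^1.
  monomial -2·x^0·y^2 ↦ -2·X^0·Y^2·Z^0.
  monomial 1·x^0·y^0 ↦ 1·X^0·Y^0·Z^2.
Collecting: F(X, Y, Z) = -X**2 + 3*X*Z - 2*Y**2 + Z**2.


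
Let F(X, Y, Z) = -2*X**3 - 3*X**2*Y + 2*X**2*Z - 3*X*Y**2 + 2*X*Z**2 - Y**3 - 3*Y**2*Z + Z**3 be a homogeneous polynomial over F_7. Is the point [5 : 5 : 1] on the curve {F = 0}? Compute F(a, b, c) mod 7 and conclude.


F(5,5,1) ≡ 2 (mod 7); P is NOT on the curve.

Evaluate F(5, 5, 1) term-by-term (mod 7).
  -2*X**3 ↦ -2·125·1·1 = -250
  -3*X**2*Y ↦ -3·25·5·1 = -375
  2*X**2*Z ↦ 2·25·1·1 = 50
  -3*X*Y**2 ↦ -3·5·25·1 = -375
  2*X*Z**2 ↦ 2·5·1·1 = 10
  -Y**3 ↦ -1·1·125·1 = -125
  -3*Y**2*Z ↦ -3·1·25·1 = -75
  Z**3 ↦ 1·1·1·1 = 1
Sum: F(5, 5, 1) = (-250) + (-375) + (50) + (-375) + (10) + (-125) + (-75) + (1) = -1139.
Reducing mod 7: -1139 ≡ 2 (mod 7).
Since F(a, b, c) ≡ 2 ≠ 0 (mod 7), P does NOT lie on the curve.


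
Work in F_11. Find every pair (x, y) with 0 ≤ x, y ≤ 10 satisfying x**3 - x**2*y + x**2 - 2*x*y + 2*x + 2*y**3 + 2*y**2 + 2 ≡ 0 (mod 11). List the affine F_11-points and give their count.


Affine F_11-points: {(0, 6), (1, 4), (2, 3), (3, 0), (3, 1), (3, 9), (4, 2), (4, 4), (5, 8), (6, 8), (7, 8), (8, 0), (9, 3), (9, 4), (10, 0)}; count = 15.

For each of the 121 pairs (x, y) ∈ F_11², evaluate f(x, y) mod 11. Record the zeros.
  x = 0: [0↦2, 1↦6, 2↦4, 3↦8, 4↦8, 5↦5, 6↦0, 7↦5, 8↦10, 9↦5, 10↦2]  zeros at y ∈ {6}
  x = 1: [0↦6, 1↦7, 2↦2, 3↦3, 4↦0, 5↦5, 6↦8, 7↦10, 8↦1, 9↦4, 10↦9]  zeros at y ∈ {4}
  x = 2: [0↦7, 1↦3, 2↦4, 3↦0, 4↦3, 5↦3, 6↦1, 7↦9, 8↦6, 9↦4, 10↦4]  zeros at y ∈ {3}
  x = 3: [0↦0, 1↦0, 2↦5, 3↦5, 4↦1, 5↦5, 6↦7, 7↦8, 8↦9, 9↦0, 10↦4]  zeros at y ∈ {0, 1, 9}
  x = 4: [0↦2, 1↦4, 2↦0, 3↦2, 4↦0, 5↦6, 6↦10, 7↦2, 8↦5, 9↦9, 10↦4]  zeros at y ∈ {2, 4}
  x = 5: [0↦8, 1↦10, 2↦6, 3↦8, 4↦6, 5↦1, 6↦5, 7↦8, 8↦0, 9↦4, 10↦10]  zeros at y ∈ {8}
  x = 6: [0↦2, 1↦2, 2↦7, 3↦7, 4↦3, 5↦7, 6↦9, 7↦10, 8↦0, 9↦2, 10↦6]  zeros at y ∈ {8}
  x = 7: [0↦1, 1↦8, 2↦9, 3↦5, 4↦8, 5↦8, 6↦6, 7↦3, 8↦0, 9↦9, 10↦9]  zeros at y ∈ {8}
  x = 8: [0↦0, 1↦1, 2↦7, 3↦8, 4↦5, 5↦10, 6↦2, 7↦4, 8↦6, 9↦9, 10↦3]  zeros at y ∈ {0}
  x = 9: [0↦5, 1↦9, 2↦7, 3↦0, 4↦0, 5↦8, 6↦3, 7↦8, 8↦2, 9↦8, 10↦5]  zeros at y ∈ {3, 4}
  x = 10: [0↦0, 1↦5, 2↦4, 3↦9, 4↦10, 5↦8, 6↦4, 7↦10, 8↦5, 9↦1, 10↦10]  zeros at y ∈ {0}
Collecting zeros: affine points = {(0, 6), (1, 4), (2, 3), (3, 0), (3, 1), (3, 9), (4, 2), (4, 4), (5, 8), (6, 8), (7, 8), (8, 0), (9, 3), (9, 4), (10, 0)}.
Total count |C(F_11)_aff| = 15.


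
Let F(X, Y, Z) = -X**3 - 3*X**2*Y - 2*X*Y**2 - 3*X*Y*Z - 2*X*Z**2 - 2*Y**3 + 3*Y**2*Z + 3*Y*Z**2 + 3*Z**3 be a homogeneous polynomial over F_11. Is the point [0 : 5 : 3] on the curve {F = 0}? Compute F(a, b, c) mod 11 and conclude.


F(0,5,3) ≡ 4 (mod 11); P is NOT on the curve.

Evaluate F(0, 5, 3) term-by-term (mod 11).
  -X**3 ↦ -1·0·1·1 = 0
  -3*X**2*Y ↦ -3·0·5·1 = 0
  -2*X*Y**2 ↦ -2·0·25·1 = 0
  -3*X*Y*Z ↦ -3·0·5·3 = 0
  -2*X*Z**2 ↦ -2·0·1·9 = 0
  -2*Y**3 ↦ -2·1·125·1 = -250
  3*Y**2*Z ↦ 3·1·25·3 = 225
  3*Y*Z**2 ↦ 3·1·5·9 = 135
  3*Z**3 ↦ 3·1·1·27 = 81
Sum: F(0, 5, 3) = (0) + (0) + (0) + (0) + (0) + (-250) + (225) + (135) + (81) = 191.
Reducing mod 11: 191 ≡ 4 (mod 11).
Since F(a, b, c) ≡ 4 ≠ 0 (mod 11), P does NOT lie on the curve.


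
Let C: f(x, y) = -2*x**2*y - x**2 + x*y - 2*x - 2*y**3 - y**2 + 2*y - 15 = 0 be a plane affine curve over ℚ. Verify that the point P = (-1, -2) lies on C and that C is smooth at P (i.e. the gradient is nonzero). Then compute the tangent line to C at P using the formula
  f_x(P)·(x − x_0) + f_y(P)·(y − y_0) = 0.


Tangent line at P: -10*x - 21*y - 52 = 0.

Step 1: f(-1, -2) = 0, so P lies on C.
Step 2: partial derivatives
  f_x(x, y) = -4*x*y - 2*x + y - 2, f_y(x, y) = -2*x**2 + x - 6*y**2 - 2*y + 2.
  f_x(P) = -10, f_y(P) = -21 (gradient nonzero, so P is smooth).
Step 3: tangent line at P: -10·(x − -1) + -21·(y − -2) = 0.
Expanding: -10*x - 21*y - 52 = 0.


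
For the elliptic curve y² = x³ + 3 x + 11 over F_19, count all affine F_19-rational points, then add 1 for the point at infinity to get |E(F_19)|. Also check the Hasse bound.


Affine points = {(0, 7), (0, 12), (2, 5), (2, 14), (3, 3), (3, 16), (4, 7), (4, 12), (6, 6), (6, 13), (9, 8), (9, 11), (11, 8), (11, 11), (13, 9), (13, 10), (14, 2), (14, 17), (15, 7), (15, 12), (17, 4), (17, 15), (18, 8), (18, 11)}; affine count = 24; |E(F_19)| = 25.

Discriminant check: Δ ∝ 4a³ + 27b² = 4·3³ + 27·11² = 4·27 + 27·121 ≡ 12 (mod 19). Nonzero ⇒ E is nonsingular.
For each x ∈ F_19, compute rhs = x³ + 3·x + 11 mod 19, then count y ∈ F_19 with y² ≡ rhs.
  x = 0: rhs = 11, matching y values: 7, 12 (2 points).
  x = 1: rhs = 15, matching y values: none (0 points).
  x = 2: rhs = 6, matching y values: 5, 14 (2 points).
  x = 3: rhs = 9, matching y values: 3, 16 (2 points).
  x = 4: rhs = 11, matching y values: 7, 12 (2 points).
  x = 5: rhs = 18, matching y values: none (0 points).
  x = 6: rhs = 17, matching y values: 6, 13 (2 points).
  x = 7: rhs = 14, matching y values: none (0 points).
  x = 8: rhs = 15, matching y values: none (0 points).
  x = 9: rhs = 7, matching y values: 8, 11 (2 points).
  x = 10: rhs = 15, matching y values: none (0 points).
  x = 11: rhs = 7, matching y values: 8, 11 (2 points).
  x = 12: rhs = 8, matching y values: none (0 points).
  x = 13: rhs = 5, matching y values: 9, 10 (2 points).
  x = 14: rhs = 4, matching y values: 2, 17 (2 points).
  x = 15: rhs = 11, matching y values: 7, 12 (2 points).
  x = 16: rhs = 13, matching y values: none (0 points).
  x = 17: rhs = 16, matching y values: 4, 15 (2 points).
  x = 18: rhs = 7, matching y values: 8, 11 (2 points).
Total affine count: 24.
Full point count |E(F_19)| = 24 + 1 = 25.
Hasse bound: |25 − (19+1)| = |5| = 5 ≤ 2√19 ≈ 8.7178 ✓.


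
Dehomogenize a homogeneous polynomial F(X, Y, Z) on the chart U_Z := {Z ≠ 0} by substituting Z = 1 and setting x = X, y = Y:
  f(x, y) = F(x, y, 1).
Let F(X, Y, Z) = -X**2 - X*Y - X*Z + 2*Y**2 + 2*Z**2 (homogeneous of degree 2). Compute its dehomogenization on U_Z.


f(x, y) = -x**2 - x*y - x + 2*y**2 + 2

On U_Z we set Z = 1. Each monomial c·X^i·Y^j·Z^k in F becomes c·x^i·y^j·1^k = c·x^i·y^j.
Substituting Z = 1: F(X, Y, 1) = -x**2 - x*y - x + 2*y**2 + 2.
Note: deg(f) ≤ deg(F) = 2; strict inequality happens when F is divisible by Z (lost terms).


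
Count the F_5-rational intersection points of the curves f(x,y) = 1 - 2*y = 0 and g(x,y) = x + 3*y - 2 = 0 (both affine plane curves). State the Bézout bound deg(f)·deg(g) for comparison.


Common zeros: {(3, 3)}; count = 1; Bézout bound = 1.

deg(f) = 1, deg(g) = 1, so Bézout bound = 1.
Scan x ∈ F_5. For each x, list the y ∈ F_5 with f(x, y) ≡ 0 and those with g(x, y) ≡ 0 (mod 5); the common zeros in that column are the intersection.
  x = 0: f ≡ 0 at y ∈ {3}; g ≡ 0 at y ∈ {4}; common: ∅.
  x = 1: f ≡ 0 at y ∈ {3}; g ≡ 0 at y ∈ {2}; common: ∅.
  x = 2: f ≡ 0 at y ∈ {3}; g ≡ 0 at y ∈ {0}; common: ∅.
  x = 3: f ≡ 0 at y ∈ {3}; g ≡ 0 at y ∈ {3}; common: {3}.
  x = 4: f ≡ 0 at y ∈ {3}; g ≡ 0 at y ∈ {1}; common: ∅.
Collecting: common zeros = {(3, 3)}, so the count is 1.
Comparison with the Bézout bound: 1 ≤ 1 = deg(f)·deg(g), as expected for curves with no common component (the bound is attained).


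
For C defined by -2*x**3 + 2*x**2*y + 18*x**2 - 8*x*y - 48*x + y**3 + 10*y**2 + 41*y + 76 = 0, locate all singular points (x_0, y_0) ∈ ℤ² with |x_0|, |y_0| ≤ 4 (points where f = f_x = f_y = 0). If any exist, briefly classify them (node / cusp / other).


Singular points: {(2, -3)}; classification: cusp.

Compute partial derivatives:
  f_x = -6*x**2 + 4*x*y + 36*x - 8*y - 48.
  f_y = 2*x**2 - 8*x + 3*y**2 + 20*y + 41.
Scan x_0 ∈ {−4, ..., 4}. For each x_0, f_y(x_0, y) is a polynomial in y; find its integer roots y ∈ {−4, ..., 4}, then test f_x and f at those candidates.
  x = -4: f_y(-4, y) = 3*y**2 + 20*y + 105; no integer root y with |y| ≤ 4.
  x = -3: f_y(-3, y) = 3*y**2 + 20*y + 83; no integer root y with |y| ≤ 4.
  x = -2: f_y(-2, y) = 3*y**2 + 20*y + 65; no integer root y with |y| ≤ 4.
  x = -1: f_y(-1, y) = 3*y**2 + 20*y + 51; no integer root y with |y| ≤ 4.
  x = 0: f_y(0, y) = 3*y**2 + 20*y + 41; no integer root y with |y| ≤ 4.
  x = 1: f_y(1, y) = 3*y**2 + 20*y + 35; no integer root y with |y| ≤ 4.
  x = 2: f_y(2, y) = 3*y**2 + 20*y + 33; vanishes at y ∈ {-3}. (2, -3): f_x = 0, f = 0 — SINGULAR.
  x = 3: f_y(3, y) = 3*y**2 + 20*y + 35; no integer root y with |y| ≤ 4.
  x = 4: f_y(4, y) = 3*y**2 + 20*y + 41; no integer root y with |y| ≤ 4.
Only singular point on the grid: (2, -3).
Classify: substitute x = 2 + u, y = -3 + v and expand: f = -2*u**3 + 2*u**2*v + v**3 + v**2.
No constant or linear terms (consistent with a singular point). Quadratic part: v**2. Cubic part: -2*u**3 + 2*u**2*v + v**3.
The quadratic part v**2 is a perfect square, so there is a single (double) tangent line v = 0, i.e. y = -3. Restricting the cubic part to that line (v = 0) leaves -2*u**3 ≠ 0, so f is not divisible by v and the branch is v² ≈ 2*u**3 to lowest order — this is a cusp.
Classification: cusp.
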